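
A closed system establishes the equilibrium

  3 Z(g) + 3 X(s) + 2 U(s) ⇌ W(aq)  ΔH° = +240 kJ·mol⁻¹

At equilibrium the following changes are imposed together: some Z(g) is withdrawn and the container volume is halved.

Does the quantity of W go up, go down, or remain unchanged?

cannot be determined

Removing Z (g), a reactant, drives the reaction to the left.
Gas moles: reactants 3, products 0 (Δn_gas = -3). Compression shifts the system toward the side with fewer moles of gas — to the right.
The two effects oppose each other, so the net shift — and hence the change in W — cannot be determined from the given information.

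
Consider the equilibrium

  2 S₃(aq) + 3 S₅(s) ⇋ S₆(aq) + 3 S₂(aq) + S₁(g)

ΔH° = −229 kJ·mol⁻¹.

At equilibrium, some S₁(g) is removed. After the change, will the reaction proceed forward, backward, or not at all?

right

Removing S₁ (g), a product, drives the reaction to the right.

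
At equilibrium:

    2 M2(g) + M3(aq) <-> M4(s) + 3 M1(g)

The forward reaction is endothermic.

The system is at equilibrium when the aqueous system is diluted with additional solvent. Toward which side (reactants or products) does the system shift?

Dilution lowers every aqueous concentration by the same factor. Δn_aq = 0 − 1 = -1, so the system shifts toward the side with more dissolved moles — to the left.

left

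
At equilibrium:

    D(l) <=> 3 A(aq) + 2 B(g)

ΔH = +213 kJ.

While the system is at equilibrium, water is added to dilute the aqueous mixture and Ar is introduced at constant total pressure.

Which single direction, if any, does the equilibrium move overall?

right

Dilution lowers every aqueous concentration by the same factor. Δn_aq = 3 − 0 = +3, so the system shifts toward the side with more dissolved moles — to the right.
Adding inert gas at constant total pressure expands the volume and lowers every reacting partial pressure. With Δn_gas = 2 − 0 = +2, Q moves away from K toward the side with fewer gas moles, so the system shifts toward the side with more gas moles — to the right.
All effects act in the same direction — net shift to the right.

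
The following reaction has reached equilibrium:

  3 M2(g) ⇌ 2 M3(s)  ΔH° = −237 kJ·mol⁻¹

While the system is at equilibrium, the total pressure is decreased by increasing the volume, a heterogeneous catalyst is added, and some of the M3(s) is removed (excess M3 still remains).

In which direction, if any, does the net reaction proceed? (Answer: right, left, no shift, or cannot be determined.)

Gas moles: reactants 3, products 0 (Δn_gas = -3). Expansion shifts the system toward the side with more moles of gas — to the left.
A catalyst speeds both forward and reverse rates equally; it changes neither Q nor K — no shift from this change.
M3 is a pure solid; its activity is 1 regardless of amount, so Q is unaffected — no shift from this change.
Only the nonzero effect(s) matter; the net shift is to the left.

left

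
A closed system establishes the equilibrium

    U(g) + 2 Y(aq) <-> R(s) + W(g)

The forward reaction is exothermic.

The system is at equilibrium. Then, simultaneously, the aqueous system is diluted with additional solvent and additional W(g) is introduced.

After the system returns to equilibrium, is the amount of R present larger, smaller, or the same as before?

decreases

Dilution lowers every aqueous concentration by the same factor. Δn_aq = 0 − 2 = -2, so the system shifts toward the side with more dissolved moles — to the left.
Adding W (g), a product, drives the reaction to the left.
The net shift is to the left. R is a product, so its amount decreases.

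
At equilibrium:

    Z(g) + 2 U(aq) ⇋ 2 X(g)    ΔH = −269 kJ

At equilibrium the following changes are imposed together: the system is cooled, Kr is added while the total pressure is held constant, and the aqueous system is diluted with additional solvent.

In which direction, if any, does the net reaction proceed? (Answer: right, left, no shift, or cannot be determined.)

The forward reaction is exothermic. Lowering T favours the exothermic direction — shift to the right.
Adding inert gas at constant total pressure expands the volume and lowers every reacting partial pressure. With Δn_gas = 2 − 1 = +1, Q moves away from K toward the side with fewer gas moles, so the system shifts toward the side with more gas moles — to the right.
Dilution lowers every aqueous concentration by the same factor. Δn_aq = 0 − 2 = -2, so the system shifts toward the side with more dissolved moles — to the left.
The individual effects push in opposite directions; without quantitative information the net direction cannot be determined.

cannot be determined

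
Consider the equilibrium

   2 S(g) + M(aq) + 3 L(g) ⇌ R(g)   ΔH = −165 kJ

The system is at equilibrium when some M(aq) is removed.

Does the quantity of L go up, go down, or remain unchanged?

increases

Removing M (aq), a reactant, drives the reaction to the left.
The net shift is to the left. L is a reactant, so its amount increases.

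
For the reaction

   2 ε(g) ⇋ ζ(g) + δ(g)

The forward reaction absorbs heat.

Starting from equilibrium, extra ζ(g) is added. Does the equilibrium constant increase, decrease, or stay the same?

unchanged

The equilibrium constant depends only on temperature. This perturbation may move the position of equilibrium, but since T is unchanged, K itself is unchanged.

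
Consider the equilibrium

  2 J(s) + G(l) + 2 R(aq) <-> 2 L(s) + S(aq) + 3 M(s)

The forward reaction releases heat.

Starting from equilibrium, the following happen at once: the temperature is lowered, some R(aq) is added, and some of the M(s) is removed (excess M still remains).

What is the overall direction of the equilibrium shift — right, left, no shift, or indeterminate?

The forward reaction is exothermic. Lowering T favours the exothermic direction — shift to the right.
Adding R (aq), a reactant, drives the reaction to the right.
M is a pure solid; its activity is 1 regardless of amount, so Q is unaffected — no shift from this change.
Only the nonzero effect(s) matter; the net shift is to the right.

right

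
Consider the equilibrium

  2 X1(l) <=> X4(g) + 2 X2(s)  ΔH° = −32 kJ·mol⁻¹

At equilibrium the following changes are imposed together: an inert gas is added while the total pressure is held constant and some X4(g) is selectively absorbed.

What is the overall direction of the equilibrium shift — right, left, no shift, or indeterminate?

right

Adding inert gas at constant total pressure expands the volume and lowers every reacting partial pressure. With Δn_gas = 1 − 0 = +1, Q moves away from K toward the side with fewer gas moles, so the system shifts toward the side with more gas moles — to the right.
Removing X4 (g), a product, drives the reaction to the right.
All effects act in the same direction — net shift to the right.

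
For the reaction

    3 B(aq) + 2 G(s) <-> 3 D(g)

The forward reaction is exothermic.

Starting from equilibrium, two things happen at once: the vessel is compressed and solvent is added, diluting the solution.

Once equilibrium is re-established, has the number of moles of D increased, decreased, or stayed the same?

Gas moles: reactants 0, products 3 (Δn_gas = +3). Compression shifts the system toward the side with fewer moles of gas — to the left.
Dilution lowers every aqueous concentration by the same factor. Δn_aq = 0 − 3 = -3, so the system shifts toward the side with more dissolved moles — to the left.
The net shift is to the left. D is a product, so its amount decreases.

decreases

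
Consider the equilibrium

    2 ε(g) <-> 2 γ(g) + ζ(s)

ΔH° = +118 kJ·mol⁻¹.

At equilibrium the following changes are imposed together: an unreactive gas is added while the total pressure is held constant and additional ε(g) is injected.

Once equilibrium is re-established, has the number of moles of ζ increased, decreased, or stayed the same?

Adding inert gas at constant total pressure expands the volume, scaling every reacting partial pressure by the same factor. Δn_gas = 2 − 2 = 0, so Q is unchanged — no shift.
Adding ε (g), a reactant, drives the reaction to the right.
The net shift is to the right. ζ is a product, so its amount increases.

increases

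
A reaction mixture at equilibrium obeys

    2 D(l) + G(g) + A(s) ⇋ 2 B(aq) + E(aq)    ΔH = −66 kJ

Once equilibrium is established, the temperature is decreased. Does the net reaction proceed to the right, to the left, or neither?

The forward reaction is exothermic. Lowering T favours the exothermic direction — shift to the right.

right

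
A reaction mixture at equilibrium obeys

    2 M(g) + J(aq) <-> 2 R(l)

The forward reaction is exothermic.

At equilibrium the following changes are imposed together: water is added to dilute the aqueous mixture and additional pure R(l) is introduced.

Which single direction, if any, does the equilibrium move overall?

left

Dilution lowers every aqueous concentration by the same factor. Δn_aq = 0 − 1 = -1, so the system shifts toward the side with more dissolved moles — to the left.
R is a pure liquid; its activity is 1 regardless of amount, so Q is unaffected — no shift from this change.
Only the nonzero effect(s) matter; the net shift is to the left.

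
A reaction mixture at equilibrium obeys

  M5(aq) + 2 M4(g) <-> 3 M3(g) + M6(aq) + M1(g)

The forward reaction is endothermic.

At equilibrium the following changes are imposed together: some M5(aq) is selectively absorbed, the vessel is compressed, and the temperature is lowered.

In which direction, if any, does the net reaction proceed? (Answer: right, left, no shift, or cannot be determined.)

Removing M5 (aq), a reactant, drives the reaction to the left.
Gas moles: reactants 2, products 4 (Δn_gas = +2). Compression shifts the system toward the side with fewer moles of gas — to the left.
The forward reaction is endothermic. Lowering T favours the exothermic direction — shift to the left.
All effects act in the same direction — net shift to the left.

left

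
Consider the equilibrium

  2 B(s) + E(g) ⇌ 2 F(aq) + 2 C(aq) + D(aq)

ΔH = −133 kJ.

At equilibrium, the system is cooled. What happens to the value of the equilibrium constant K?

increases

K depends on temperature via the van 't Hoff relation. The forward reaction is exothermic, so lowering T increases K.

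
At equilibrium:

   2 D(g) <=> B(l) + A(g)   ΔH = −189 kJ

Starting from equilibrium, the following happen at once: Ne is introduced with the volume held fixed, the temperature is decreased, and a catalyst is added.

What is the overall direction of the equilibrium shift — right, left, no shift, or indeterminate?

At constant volume, adding an inert gas leaves every reacting species' partial pressure unchanged, so Q is unchanged — no shift from this change.
The forward reaction is exothermic. Lowering T favours the exothermic direction — shift to the right.
A catalyst speeds both forward and reverse rates equally; it changes neither Q nor K — no shift from this change.
Only the nonzero effect(s) matter; the net shift is to the right.

right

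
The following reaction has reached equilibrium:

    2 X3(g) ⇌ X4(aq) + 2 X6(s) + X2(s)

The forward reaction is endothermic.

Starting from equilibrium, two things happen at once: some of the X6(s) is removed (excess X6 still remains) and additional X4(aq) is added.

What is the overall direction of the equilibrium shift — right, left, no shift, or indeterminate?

left

X6 is a pure solid; its activity is 1 regardless of amount, so Q is unaffected — no shift from this change.
Adding X4 (aq), a product, drives the reaction to the left.
Only the nonzero effect(s) matter; the net shift is to the left.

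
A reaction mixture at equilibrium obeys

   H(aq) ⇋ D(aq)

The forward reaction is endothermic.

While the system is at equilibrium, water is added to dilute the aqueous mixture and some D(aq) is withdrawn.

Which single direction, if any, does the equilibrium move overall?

Dilution scales every aqueous concentration by the same factor. Δn_aq = 1 − 1 = 0, so Q is unchanged — no shift.
Removing D (aq), a product, drives the reaction to the right.
Only the nonzero effect(s) matter; the net shift is to the right.

right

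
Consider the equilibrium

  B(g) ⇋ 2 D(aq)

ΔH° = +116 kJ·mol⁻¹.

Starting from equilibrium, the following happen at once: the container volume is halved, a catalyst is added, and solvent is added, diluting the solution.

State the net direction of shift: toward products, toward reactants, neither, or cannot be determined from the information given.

Gas moles: reactants 1, products 0 (Δn_gas = -1). Compression shifts the system toward the side with fewer moles of gas — to the right.
A catalyst speeds both forward and reverse rates equally; it changes neither Q nor K — no shift from this change.
Dilution lowers every aqueous concentration by the same factor. Δn_aq = 2 − 0 = +2, so the system shifts toward the side with more dissolved moles — to the right.
Only the nonzero effect(s) matter; the net shift is to the right.

right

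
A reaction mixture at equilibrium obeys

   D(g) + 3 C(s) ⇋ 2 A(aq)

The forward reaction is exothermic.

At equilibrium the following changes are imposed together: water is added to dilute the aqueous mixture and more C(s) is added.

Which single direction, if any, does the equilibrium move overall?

Dilution lowers every aqueous concentration by the same factor. Δn_aq = 2 − 0 = +2, so the system shifts toward the side with more dissolved moles — to the right.
C is a pure solid; its activity is 1 regardless of amount, so Q is unaffected — no shift from this change.
Only the nonzero effect(s) matter; the net shift is to the right.

right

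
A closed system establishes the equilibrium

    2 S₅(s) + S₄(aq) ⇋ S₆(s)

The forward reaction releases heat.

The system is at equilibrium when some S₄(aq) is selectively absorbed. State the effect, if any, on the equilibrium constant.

unchanged

The equilibrium constant depends only on temperature. This perturbation may move the position of equilibrium, but since T is unchanged, K itself is unchanged.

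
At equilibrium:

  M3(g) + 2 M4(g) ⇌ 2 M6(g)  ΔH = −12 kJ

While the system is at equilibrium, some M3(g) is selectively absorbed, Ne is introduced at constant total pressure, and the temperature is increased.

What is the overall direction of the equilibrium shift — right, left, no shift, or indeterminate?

left

Removing M3 (g), a reactant, drives the reaction to the left.
Adding inert gas at constant total pressure expands the volume and lowers every reacting partial pressure. With Δn_gas = 2 − 3 = -1, Q moves away from K toward the side with fewer gas moles, so the system shifts toward the side with more gas moles — to the left.
The forward reaction is exothermic. Raising T favours the endothermic direction — shift to the left.
All effects act in the same direction — net shift to the left.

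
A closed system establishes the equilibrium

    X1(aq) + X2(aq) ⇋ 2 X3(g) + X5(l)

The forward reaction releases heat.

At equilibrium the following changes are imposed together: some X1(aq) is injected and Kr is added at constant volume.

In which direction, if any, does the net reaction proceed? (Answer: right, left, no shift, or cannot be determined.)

Adding X1 (aq), a reactant, drives the reaction to the right.
At constant volume, adding an inert gas leaves every reacting species' partial pressure unchanged, so Q is unchanged — no shift from this change.
Only the nonzero effect(s) matter; the net shift is to the right.

right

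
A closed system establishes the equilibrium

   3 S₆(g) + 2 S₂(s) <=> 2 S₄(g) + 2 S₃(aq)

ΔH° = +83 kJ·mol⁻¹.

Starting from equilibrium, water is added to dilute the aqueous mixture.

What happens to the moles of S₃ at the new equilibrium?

increases

Dilution lowers every aqueous concentration by the same factor. Δn_aq = 2 − 0 = +2, so the system shifts toward the side with more dissolved moles — to the right.
The net shift is to the right. S₃ is a product, so its amount increases.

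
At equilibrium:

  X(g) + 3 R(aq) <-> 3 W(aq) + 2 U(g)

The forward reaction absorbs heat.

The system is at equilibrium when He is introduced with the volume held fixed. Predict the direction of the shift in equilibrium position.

no shift

At constant volume, adding an inert gas leaves every reacting species' partial pressure unchanged, so Q is unchanged — no shift from this change.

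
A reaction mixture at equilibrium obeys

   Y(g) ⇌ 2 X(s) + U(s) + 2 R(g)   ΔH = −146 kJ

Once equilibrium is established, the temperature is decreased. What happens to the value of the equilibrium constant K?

K depends on temperature via the van 't Hoff relation. The forward reaction is exothermic, so lowering T increases K.

increases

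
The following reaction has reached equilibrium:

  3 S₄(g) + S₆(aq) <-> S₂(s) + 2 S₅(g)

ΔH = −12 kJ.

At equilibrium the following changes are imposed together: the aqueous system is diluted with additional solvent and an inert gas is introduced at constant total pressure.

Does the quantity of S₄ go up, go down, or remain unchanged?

increases

Dilution lowers every aqueous concentration by the same factor. Δn_aq = 0 − 1 = -1, so the system shifts toward the side with more dissolved moles — to the left.
Adding inert gas at constant total pressure expands the volume and lowers every reacting partial pressure. With Δn_gas = 2 − 3 = -1, Q moves away from K toward the side with fewer gas moles, so the system shifts toward the side with more gas moles — to the left.
The net shift is to the left. S₄ is a reactant, so its amount increases.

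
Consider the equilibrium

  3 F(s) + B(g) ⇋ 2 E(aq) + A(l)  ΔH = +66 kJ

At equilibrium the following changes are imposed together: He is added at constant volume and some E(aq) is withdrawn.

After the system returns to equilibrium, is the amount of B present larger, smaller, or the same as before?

At constant volume, adding an inert gas leaves every reacting species' partial pressure unchanged, so Q is unchanged — no shift from this change.
Removing E (aq), a product, drives the reaction to the right.
The net shift is to the right. B is a reactant, so its amount decreases.

decreases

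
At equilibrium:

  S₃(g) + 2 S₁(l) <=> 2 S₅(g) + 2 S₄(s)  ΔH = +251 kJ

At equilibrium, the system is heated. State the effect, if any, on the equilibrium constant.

K depends on temperature via the van 't Hoff relation. The forward reaction is endothermic, so raising T increases K.

increases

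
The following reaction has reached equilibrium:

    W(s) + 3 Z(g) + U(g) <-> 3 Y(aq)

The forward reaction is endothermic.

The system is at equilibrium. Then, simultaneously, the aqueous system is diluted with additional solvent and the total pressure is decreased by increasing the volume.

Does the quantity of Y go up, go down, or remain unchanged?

cannot be determined

Dilution lowers every aqueous concentration by the same factor. Δn_aq = 3 − 0 = +3, so the system shifts toward the side with more dissolved moles — to the right.
Gas moles: reactants 4, products 0 (Δn_gas = -4). Expansion shifts the system toward the side with more moles of gas — to the left.
The two effects oppose each other, so the net shift — and hence the change in Y — cannot be determined from the given information.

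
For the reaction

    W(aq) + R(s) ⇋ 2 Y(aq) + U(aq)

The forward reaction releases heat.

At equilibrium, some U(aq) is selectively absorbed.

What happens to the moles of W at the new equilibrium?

decreases

Removing U (aq), a product, drives the reaction to the right.
The net shift is to the right. W is a reactant, so its amount decreases.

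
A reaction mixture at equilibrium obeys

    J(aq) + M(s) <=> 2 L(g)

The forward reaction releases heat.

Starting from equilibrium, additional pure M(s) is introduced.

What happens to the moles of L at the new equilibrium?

unchanged

M is a pure solid; its activity is 1 regardless of amount, so Q is unaffected — no shift from this change.
No net shift occurs, so the amount of L is unchanged.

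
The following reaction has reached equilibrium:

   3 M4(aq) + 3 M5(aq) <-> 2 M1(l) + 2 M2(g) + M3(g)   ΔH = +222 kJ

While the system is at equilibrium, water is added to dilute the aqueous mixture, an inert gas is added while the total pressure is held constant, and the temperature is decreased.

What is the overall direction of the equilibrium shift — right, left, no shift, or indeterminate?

cannot be determined

Dilution lowers every aqueous concentration by the same factor. Δn_aq = 0 − 6 = -6, so the system shifts toward the side with more dissolved moles — to the left.
Adding inert gas at constant total pressure expands the volume and lowers every reacting partial pressure. With Δn_gas = 3 − 0 = +3, Q moves away from K toward the side with fewer gas moles, so the system shifts toward the side with more gas moles — to the right.
The forward reaction is endothermic. Lowering T favours the exothermic direction — shift to the left.
The individual effects push in opposite directions; without quantitative information the net direction cannot be determined.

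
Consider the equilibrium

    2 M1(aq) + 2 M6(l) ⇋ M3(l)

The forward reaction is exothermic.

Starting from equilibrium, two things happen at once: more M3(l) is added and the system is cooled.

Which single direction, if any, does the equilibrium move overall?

right

M3 is a pure liquid; its activity is 1 regardless of amount, so Q is unaffected — no shift from this change.
The forward reaction is exothermic. Lowering T favours the exothermic direction — shift to the right.
Only the nonzero effect(s) matter; the net shift is to the right.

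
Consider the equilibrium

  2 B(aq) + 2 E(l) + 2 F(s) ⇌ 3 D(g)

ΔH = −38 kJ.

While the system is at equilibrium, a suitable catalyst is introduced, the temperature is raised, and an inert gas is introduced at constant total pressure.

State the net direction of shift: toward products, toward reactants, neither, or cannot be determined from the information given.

A catalyst speeds both forward and reverse rates equally; it changes neither Q nor K — no shift from this change.
The forward reaction is exothermic. Raising T favours the endothermic direction — shift to the left.
Adding inert gas at constant total pressure expands the volume and lowers every reacting partial pressure. With Δn_gas = 3 − 0 = +3, Q moves away from K toward the side with fewer gas moles, so the system shifts toward the side with more gas moles — to the right.
The individual effects push in opposite directions; without quantitative information the net direction cannot be determined.

cannot be determined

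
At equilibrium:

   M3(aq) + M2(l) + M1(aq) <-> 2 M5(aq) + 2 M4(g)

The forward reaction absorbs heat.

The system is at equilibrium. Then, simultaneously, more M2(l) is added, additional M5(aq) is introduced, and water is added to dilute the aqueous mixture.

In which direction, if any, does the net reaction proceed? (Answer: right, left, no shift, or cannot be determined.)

left

M2 is a pure liquid; its activity is 1 regardless of amount, so Q is unaffected — no shift from this change.
Adding M5 (aq), a product, drives the reaction to the left.
Dilution scales every aqueous concentration by the same factor. Δn_aq = 2 − 2 = 0, so Q is unchanged — no shift.
Only the nonzero effect(s) matter; the net shift is to the left.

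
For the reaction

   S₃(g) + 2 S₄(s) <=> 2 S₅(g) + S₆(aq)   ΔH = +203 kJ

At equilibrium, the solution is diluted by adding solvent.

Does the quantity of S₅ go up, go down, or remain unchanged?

increases

Dilution lowers every aqueous concentration by the same factor. Δn_aq = 1 − 0 = +1, so the system shifts toward the side with more dissolved moles — to the right.
The net shift is to the right. S₅ is a product, so its amount increases.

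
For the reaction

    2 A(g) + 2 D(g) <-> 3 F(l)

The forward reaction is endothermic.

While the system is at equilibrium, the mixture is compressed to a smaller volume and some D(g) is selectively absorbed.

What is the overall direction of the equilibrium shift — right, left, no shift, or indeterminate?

Gas moles: reactants 4, products 0 (Δn_gas = -4). Compression shifts the system toward the side with fewer moles of gas — to the right.
Removing D (g), a reactant, drives the reaction to the left.
The individual effects push in opposite directions; without quantitative information the net direction cannot be determined.

cannot be determined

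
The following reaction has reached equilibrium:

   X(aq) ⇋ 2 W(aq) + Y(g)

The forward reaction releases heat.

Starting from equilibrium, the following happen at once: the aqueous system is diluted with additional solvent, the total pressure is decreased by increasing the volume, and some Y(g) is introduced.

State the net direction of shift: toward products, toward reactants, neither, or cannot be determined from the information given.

Dilution lowers every aqueous concentration by the same factor. Δn_aq = 2 − 1 = +1, so the system shifts toward the side with more dissolved moles — to the right.
Gas moles: reactants 0, products 1 (Δn_gas = +1). Expansion shifts the system toward the side with more moles of gas — to the right.
Adding Y (g), a product, drives the reaction to the left.
The individual effects push in opposite directions; without quantitative information the net direction cannot be determined.

cannot be determined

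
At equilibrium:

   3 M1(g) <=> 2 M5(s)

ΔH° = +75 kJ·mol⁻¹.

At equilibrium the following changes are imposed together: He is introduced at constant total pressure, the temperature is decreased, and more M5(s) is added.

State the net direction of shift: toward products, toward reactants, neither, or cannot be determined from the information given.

Adding inert gas at constant total pressure expands the volume and lowers every reacting partial pressure. With Δn_gas = 0 − 3 = -3, Q moves away from K toward the side with fewer gas moles, so the system shifts toward the side with more gas moles — to the left.
The forward reaction is endothermic. Lowering T favours the exothermic direction — shift to the left.
M5 is a pure solid; its activity is 1 regardless of amount, so Q is unaffected — no shift from this change.
Only the nonzero effect(s) matter; the net shift is to the left.

left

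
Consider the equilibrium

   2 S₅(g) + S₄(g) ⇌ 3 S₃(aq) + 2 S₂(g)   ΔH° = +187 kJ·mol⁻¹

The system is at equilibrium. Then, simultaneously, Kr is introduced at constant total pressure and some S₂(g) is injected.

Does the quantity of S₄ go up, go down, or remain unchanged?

increases

Adding inert gas at constant total pressure expands the volume and lowers every reacting partial pressure. With Δn_gas = 2 − 3 = -1, Q moves away from K toward the side with fewer gas moles, so the system shifts toward the side with more gas moles — to the left.
Adding S₂ (g), a product, drives the reaction to the left.
The net shift is to the left. S₄ is a reactant, so its amount increases.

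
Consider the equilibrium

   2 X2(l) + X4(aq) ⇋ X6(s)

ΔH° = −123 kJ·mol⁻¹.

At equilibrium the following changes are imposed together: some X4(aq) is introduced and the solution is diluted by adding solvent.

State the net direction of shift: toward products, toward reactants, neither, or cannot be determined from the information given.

Adding X4 (aq), a reactant, drives the reaction to the right.
Dilution lowers every aqueous concentration by the same factor. Δn_aq = 0 − 1 = -1, so the system shifts toward the side with more dissolved moles — to the left.
The individual effects push in opposite directions; without quantitative information the net direction cannot be determined.

cannot be determined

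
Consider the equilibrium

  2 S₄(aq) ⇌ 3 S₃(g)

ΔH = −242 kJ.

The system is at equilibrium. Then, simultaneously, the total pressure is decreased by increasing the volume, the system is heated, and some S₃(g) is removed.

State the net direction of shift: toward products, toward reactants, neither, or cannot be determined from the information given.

cannot be determined

Gas moles: reactants 0, products 3 (Δn_gas = +3). Expansion shifts the system toward the side with more moles of gas — to the right.
The forward reaction is exothermic. Raising T favours the endothermic direction — shift to the left.
Removing S₃ (g), a product, drives the reaction to the right.
The individual effects push in opposite directions; without quantitative information the net direction cannot be determined.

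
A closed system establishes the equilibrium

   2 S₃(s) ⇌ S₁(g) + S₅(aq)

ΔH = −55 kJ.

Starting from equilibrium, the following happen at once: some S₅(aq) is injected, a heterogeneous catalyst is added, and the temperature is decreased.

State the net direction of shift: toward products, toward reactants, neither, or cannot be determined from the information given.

cannot be determined

Adding S₅ (aq), a product, drives the reaction to the left.
A catalyst speeds both forward and reverse rates equally; it changes neither Q nor K — no shift from this change.
The forward reaction is exothermic. Lowering T favours the exothermic direction — shift to the right.
The individual effects push in opposite directions; without quantitative information the net direction cannot be determined.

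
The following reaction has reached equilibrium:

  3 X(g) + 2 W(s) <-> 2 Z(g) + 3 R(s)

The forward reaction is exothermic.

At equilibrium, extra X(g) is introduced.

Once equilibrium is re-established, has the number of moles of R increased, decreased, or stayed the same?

increases

Adding X (g), a reactant, drives the reaction to the right.
The net shift is to the right. R is a product, so its amount increases.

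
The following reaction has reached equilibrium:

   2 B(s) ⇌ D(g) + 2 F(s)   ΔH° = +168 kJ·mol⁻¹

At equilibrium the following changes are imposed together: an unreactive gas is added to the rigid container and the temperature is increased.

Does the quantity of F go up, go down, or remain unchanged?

increases

At constant volume, adding an inert gas leaves every reacting species' partial pressure unchanged, so Q is unchanged — no shift from this change.
The forward reaction is endothermic. Raising T favours the endothermic direction — shift to the right.
The net shift is to the right. F is a product, so its amount increases.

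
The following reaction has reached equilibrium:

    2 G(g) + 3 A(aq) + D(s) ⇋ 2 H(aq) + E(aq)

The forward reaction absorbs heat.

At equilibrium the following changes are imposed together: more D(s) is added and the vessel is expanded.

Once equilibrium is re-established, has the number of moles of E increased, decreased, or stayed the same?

D is a pure solid; its activity is 1 regardless of amount, so Q is unaffected — no shift from this change.
Gas moles: reactants 2, products 0 (Δn_gas = -2). Expansion shifts the system toward the side with more moles of gas — to the left.
The net shift is to the left. E is a product, so its amount decreases.

decreases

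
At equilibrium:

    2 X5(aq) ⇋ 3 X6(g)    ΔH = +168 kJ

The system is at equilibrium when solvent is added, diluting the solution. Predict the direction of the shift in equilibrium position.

left

Dilution lowers every aqueous concentration by the same factor. Δn_aq = 0 − 2 = -2, so the system shifts toward the side with more dissolved moles — to the left.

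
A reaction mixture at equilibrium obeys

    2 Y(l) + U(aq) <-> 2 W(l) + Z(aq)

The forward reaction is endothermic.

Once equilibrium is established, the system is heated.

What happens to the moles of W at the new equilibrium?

The forward reaction is endothermic. Raising T favours the endothermic direction — shift to the right.
The net shift is to the right. W is a product, so its amount increases.

increases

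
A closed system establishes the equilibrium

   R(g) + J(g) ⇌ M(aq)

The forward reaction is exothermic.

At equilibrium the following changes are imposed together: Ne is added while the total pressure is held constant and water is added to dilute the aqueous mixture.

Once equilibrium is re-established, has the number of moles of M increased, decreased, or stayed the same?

Adding inert gas at constant total pressure expands the volume and lowers every reacting partial pressure. With Δn_gas = 0 − 2 = -2, Q moves away from K toward the side with fewer gas moles, so the system shifts toward the side with more gas moles — to the left.
Dilution lowers every aqueous concentration by the same factor. Δn_aq = 1 − 0 = +1, so the system shifts toward the side with more dissolved moles — to the right.
The two effects oppose each other, so the net shift — and hence the change in M — cannot be determined from the given information.

cannot be determined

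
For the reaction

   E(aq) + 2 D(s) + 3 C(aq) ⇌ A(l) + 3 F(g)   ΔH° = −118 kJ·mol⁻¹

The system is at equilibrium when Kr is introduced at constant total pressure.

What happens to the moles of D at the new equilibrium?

decreases

Adding inert gas at constant total pressure expands the volume and lowers every reacting partial pressure. With Δn_gas = 3 − 0 = +3, Q moves away from K toward the side with fewer gas moles, so the system shifts toward the side with more gas moles — to the right.
The net shift is to the right. D is a reactant, so its amount decreases.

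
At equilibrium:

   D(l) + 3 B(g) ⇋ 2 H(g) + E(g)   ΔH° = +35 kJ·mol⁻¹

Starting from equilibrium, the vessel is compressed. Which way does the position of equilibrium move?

no shift

Gas moles: reactants 3, products 3. Δn_gas = 0, so a volume change leaves Q equal to K — no shift from this change.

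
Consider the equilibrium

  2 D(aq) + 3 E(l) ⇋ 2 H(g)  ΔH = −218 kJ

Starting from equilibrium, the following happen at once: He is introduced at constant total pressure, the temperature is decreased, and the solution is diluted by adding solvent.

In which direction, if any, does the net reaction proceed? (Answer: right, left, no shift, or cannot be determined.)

Adding inert gas at constant total pressure expands the volume and lowers every reacting partial pressure. With Δn_gas = 2 − 0 = +2, Q moves away from K toward the side with fewer gas moles, so the system shifts toward the side with more gas moles — to the right.
The forward reaction is exothermic. Lowering T favours the exothermic direction — shift to the right.
Dilution lowers every aqueous concentration by the same factor. Δn_aq = 0 − 2 = -2, so the system shifts toward the side with more dissolved moles — to the left.
The individual effects push in opposite directions; without quantitative information the net direction cannot be determined.

cannot be determined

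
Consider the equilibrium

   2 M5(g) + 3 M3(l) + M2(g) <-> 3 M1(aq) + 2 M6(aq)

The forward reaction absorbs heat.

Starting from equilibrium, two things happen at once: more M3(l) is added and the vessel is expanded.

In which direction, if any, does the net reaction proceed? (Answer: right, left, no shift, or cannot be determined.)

left

M3 is a pure liquid; its activity is 1 regardless of amount, so Q is unaffected — no shift from this change.
Gas moles: reactants 3, products 0 (Δn_gas = -3). Expansion shifts the system toward the side with more moles of gas — to the left.
Only the nonzero effect(s) matter; the net shift is to the left.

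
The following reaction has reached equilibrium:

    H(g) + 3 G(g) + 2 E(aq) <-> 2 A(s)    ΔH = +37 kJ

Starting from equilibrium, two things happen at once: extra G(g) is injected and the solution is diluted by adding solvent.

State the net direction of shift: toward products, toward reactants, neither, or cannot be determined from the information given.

Adding G (g), a reactant, drives the reaction to the right.
Dilution lowers every aqueous concentration by the same factor. Δn_aq = 0 − 2 = -2, so the system shifts toward the side with more dissolved moles — to the left.
The individual effects push in opposite directions; without quantitative information the net direction cannot be determined.

cannot be determined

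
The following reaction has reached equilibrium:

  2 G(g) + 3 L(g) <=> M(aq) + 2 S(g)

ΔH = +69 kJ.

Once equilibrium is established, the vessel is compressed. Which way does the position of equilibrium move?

Gas moles: reactants 5, products 2 (Δn_gas = -3). Compression shifts the system toward the side with fewer moles of gas — to the right.

right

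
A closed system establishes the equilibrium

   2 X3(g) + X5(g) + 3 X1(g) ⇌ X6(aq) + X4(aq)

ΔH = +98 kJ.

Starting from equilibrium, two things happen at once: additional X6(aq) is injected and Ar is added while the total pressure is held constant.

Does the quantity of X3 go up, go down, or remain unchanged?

Adding X6 (aq), a product, drives the reaction to the left.
Adding inert gas at constant total pressure expands the volume and lowers every reacting partial pressure. With Δn_gas = 0 − 6 = -6, Q moves away from K toward the side with fewer gas moles, so the system shifts toward the side with more gas moles — to the left.
The net shift is to the left. X3 is a reactant, so its amount increases.

increases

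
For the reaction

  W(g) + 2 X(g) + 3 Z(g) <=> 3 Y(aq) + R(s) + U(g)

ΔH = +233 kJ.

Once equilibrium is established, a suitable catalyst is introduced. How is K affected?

unchanged

The equilibrium constant depends only on temperature. This perturbation changes neither the position of equilibrium nor K.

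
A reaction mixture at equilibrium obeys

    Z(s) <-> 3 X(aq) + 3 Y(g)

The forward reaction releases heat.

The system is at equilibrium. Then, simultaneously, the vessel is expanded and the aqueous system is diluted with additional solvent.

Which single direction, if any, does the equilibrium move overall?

Gas moles: reactants 0, products 3 (Δn_gas = +3). Expansion shifts the system toward the side with more moles of gas — to the right.
Dilution lowers every aqueous concentration by the same factor. Δn_aq = 3 − 0 = +3, so the system shifts toward the side with more dissolved moles — to the right.
All effects act in the same direction — net shift to the right.

right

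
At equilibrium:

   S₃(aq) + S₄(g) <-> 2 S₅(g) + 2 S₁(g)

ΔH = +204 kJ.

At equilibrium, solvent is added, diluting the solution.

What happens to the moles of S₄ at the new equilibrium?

increases

Dilution lowers every aqueous concentration by the same factor. Δn_aq = 0 − 1 = -1, so the system shifts toward the side with more dissolved moles — to the left.
The net shift is to the left. S₄ is a reactant, so its amount increases.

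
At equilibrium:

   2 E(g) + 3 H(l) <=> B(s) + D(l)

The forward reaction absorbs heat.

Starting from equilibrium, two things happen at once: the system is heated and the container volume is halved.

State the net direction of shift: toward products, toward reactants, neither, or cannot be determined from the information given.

right

The forward reaction is endothermic. Raising T favours the endothermic direction — shift to the right.
Gas moles: reactants 2, products 0 (Δn_gas = -2). Compression shifts the system toward the side with fewer moles of gas — to the right.
All effects act in the same direction — net shift to the right.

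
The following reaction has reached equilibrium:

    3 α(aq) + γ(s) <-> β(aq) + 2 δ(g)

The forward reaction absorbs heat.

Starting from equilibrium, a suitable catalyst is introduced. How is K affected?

The equilibrium constant depends only on temperature. This perturbation changes neither the position of equilibrium nor K.

unchanged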